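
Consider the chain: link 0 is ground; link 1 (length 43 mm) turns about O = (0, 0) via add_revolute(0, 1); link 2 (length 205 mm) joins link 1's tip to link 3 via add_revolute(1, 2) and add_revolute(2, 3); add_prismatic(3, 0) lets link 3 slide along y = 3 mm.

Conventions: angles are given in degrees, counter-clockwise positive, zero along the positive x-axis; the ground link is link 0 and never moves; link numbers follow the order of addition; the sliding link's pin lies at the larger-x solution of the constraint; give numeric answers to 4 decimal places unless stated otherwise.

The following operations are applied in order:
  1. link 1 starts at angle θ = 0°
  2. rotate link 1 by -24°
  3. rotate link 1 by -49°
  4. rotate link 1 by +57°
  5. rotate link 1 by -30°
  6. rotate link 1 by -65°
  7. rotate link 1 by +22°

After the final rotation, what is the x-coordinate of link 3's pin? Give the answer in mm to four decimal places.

geometry: r = 43 mm, L = 205 mm, e = 3 mm; θ starts at 0°
rotate link 1 by -24°: θ ← 0° -24° = -24°
rotate link 1 by -49°: θ ← -24° -49° = -73°
rotate link 1 by +57°: θ ← -73° +57° = -16°
rotate link 1 by -30°: θ ← -16° -30° = -46°
rotate link 1 by -65°: θ ← -46° -65° = -111°
rotate link 1 by +22°: θ ← -111° +22° = -89°
crank pin P = (r cos θ, r sin θ) = (0.750453, -42.993451)
h = r sin θ − e = -42.993451 − 3 = -45.993451
x = r cos θ + √(L² − h²) = 0.750453 + 199.773878 = 200.524332

200.5243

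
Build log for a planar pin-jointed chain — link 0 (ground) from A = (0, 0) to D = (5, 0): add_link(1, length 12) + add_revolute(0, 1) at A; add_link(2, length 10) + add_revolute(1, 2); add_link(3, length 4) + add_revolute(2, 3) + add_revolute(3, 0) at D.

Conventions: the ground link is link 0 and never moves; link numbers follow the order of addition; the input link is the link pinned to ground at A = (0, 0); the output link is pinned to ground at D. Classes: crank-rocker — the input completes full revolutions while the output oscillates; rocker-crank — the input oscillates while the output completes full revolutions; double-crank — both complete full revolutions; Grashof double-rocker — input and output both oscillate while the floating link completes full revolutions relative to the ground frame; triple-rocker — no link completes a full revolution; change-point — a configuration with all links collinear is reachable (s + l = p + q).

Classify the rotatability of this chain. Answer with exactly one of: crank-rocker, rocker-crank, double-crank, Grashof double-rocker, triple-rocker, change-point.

lengths: ground=5, input=12, coupler=10, output=4
sorted: s=4 (shortest), l=12 (longest), p+q=15
s + l = 16 vs p + q = 15
s + l > p + q → non-Grashof → no link fully rotates → triple-rocker

triple-rocker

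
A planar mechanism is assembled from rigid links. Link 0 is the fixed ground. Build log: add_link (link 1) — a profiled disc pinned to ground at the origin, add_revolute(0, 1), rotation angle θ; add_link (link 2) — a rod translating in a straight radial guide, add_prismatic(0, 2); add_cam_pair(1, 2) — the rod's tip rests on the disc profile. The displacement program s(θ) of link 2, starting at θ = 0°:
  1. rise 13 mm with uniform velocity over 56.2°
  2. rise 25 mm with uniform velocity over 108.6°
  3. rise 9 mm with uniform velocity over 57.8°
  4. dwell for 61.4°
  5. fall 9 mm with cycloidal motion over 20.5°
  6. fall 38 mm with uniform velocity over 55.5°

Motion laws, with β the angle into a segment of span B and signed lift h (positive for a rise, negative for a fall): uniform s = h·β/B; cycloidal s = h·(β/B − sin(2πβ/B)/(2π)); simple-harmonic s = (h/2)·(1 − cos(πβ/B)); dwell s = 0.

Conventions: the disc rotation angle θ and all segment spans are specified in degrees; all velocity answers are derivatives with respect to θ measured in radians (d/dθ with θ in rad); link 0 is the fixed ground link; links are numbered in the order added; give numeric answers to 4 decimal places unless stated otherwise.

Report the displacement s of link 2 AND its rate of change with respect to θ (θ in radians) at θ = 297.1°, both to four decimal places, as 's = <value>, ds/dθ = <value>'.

seg 1 [0°–56.2°] uniform, h=13: full span → s += 13 → s = 13.0000
seg 2 [56.2°–164.8°] uniform, h=25: full span → s += 25 → s = 38.0000
seg 3 [164.8°–222.6°] uniform, h=9: full span → s += 9 → s = 47.0000
seg 4 [222.6°–284°] dwell: s stays 47.0000
seg 5 [284°–304.5°] cycloidal, h=-9: θ=297.1° here. β=13.1, B=20.5. -9·(0.6390 − sin(2π·0.6390)/(2π)) = -6.8493 → s = 40.1507
velocity in seg [284°–304.5°] (cycloidal), θ in radians: β = 13.1° = 0.2286 rad, B = 20.5° = 0.3578 rad; ds/dθ = (h/B)(1 − cos(2πβ/B)) = ((-9)/0.3578)(1 − cos(2π·0.6390)) = -41.306670 mm/rad

s = 40.1507, ds/dθ = -41.3067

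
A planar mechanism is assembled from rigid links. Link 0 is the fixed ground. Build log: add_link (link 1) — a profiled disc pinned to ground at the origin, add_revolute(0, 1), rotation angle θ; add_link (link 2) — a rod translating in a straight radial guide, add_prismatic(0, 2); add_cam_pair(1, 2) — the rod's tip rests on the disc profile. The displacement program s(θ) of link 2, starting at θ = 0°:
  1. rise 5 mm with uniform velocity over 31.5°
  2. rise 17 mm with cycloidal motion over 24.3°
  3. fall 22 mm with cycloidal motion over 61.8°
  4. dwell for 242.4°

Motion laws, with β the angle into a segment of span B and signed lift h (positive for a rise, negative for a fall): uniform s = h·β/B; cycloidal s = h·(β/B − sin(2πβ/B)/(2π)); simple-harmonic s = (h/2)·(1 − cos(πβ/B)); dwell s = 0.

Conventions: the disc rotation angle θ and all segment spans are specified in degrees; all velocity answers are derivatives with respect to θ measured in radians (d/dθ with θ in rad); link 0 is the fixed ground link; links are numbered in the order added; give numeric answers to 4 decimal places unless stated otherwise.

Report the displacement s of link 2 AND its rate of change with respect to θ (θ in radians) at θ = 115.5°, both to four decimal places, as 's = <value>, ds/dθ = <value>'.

seg 1 [0°–31.5°] uniform, h=5: full span → s += 5 → s = 5.0000
seg 2 [31.5°–55.8°] cycloidal, h=17: full span → s += 17 → s = 22.0000
seg 3 [55.8°–117.6°] cycloidal, h=-22: θ=115.5° here. β=59.7, B=61.8. -22·(0.9660 − sin(2π·0.9660)/(2π)) = -21.9943 → s = 0.0057
velocity in seg [55.8°–117.6°] (cycloidal), θ in radians: β = 59.7° = 1.0420 rad, B = 61.8° = 1.0786 rad; ds/dθ = (h/B)(1 − cos(2πβ/B)) = ((-22)/1.0786)(1 − cos(2π·0.9660)) = -0.463125 mm/rad

s = 0.0057, ds/dθ = -0.4631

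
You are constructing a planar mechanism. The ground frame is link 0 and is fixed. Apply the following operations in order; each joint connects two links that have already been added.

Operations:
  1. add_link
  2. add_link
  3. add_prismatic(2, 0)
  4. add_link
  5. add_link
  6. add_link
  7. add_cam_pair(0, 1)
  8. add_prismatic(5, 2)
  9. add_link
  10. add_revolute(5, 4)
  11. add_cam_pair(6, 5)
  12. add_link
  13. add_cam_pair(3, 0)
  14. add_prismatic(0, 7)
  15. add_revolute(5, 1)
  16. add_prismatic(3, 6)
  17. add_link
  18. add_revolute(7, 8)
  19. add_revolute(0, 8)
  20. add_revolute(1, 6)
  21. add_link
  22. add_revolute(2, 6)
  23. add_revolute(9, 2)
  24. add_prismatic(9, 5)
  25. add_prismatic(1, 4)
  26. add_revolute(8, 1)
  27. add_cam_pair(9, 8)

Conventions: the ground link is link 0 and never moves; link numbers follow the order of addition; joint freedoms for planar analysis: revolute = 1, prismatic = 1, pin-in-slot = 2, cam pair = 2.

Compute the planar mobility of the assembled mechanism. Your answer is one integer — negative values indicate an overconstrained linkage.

ground; <1,0,0>
#1 <2,0,0>
#2 <3,0,0>
P:2↔0 J1 <3,1,0>
#3 <4,1,0>
#4 <5,1,0>
#5 <6,1,0>
C:0↔1 J2 <6,1,1>
P:5↔2 J1 <6,2,1>
#6 <7,2,1>
R:5↔4 J1 <7,3,1>
C:6↔5 J2 <7,3,2>
#7 <8,3,2>
C:3↔0 J2 <8,3,3>
P:0↔7 J1 <8,4,3>
R:5↔1 J1 <8,5,3>
P:3↔6 J1 <8,6,3>
#8 <9,6,3>
R:7↔8 J1 <9,7,3>
R:0↔8 J1 <9,8,3>
R:1↔6 J1 <9,9,3>
#9 <10,9,3>
R:2↔6 J1 <10,10,3>
R:9↔2 J1 <10,11,3>
P:9↔5 J1 <10,12,3>
P:1↔4 J1 <10,13,3>
R:8↔1 J1 <10,14,3>
C:9↔8 J2 <10,14,4>
3×9 − 2×14 − 1×4 = -5

M = -5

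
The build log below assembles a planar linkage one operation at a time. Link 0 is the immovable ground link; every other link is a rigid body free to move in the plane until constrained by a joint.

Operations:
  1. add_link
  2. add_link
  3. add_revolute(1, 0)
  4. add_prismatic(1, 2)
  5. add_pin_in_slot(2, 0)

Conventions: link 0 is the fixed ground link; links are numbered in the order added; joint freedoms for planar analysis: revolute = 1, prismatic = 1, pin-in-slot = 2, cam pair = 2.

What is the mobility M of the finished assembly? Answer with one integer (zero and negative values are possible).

(L,J1,J2)=(1,0,0); link0 fixed
link1: (2,0,0)
link2: (3,0,0)
R 1-0 [J1]: (3,1,0)
P 1-2 [J1]: (3,2,0)
PS 2-0 [J2]: (3,2,1)
Grübler: 3·2 − 2·2 − 1 = 1

M = 1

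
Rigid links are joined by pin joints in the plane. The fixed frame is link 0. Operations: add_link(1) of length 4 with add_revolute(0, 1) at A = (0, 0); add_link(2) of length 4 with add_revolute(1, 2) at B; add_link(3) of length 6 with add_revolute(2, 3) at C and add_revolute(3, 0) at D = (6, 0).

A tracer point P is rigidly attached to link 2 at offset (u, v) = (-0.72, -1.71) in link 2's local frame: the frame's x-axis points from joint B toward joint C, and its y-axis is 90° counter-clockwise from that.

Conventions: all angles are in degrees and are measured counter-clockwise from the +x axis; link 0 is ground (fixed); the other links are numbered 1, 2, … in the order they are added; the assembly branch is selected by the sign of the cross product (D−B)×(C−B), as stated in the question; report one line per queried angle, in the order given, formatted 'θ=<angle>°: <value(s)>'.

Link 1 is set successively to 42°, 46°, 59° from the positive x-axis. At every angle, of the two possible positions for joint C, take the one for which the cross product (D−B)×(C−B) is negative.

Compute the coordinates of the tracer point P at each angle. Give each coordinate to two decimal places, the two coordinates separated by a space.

A=(0,0), D=(6.00,0)
θ=42°: B = A + 4.00·(cos42°, sin42°) = (2.9726, 2.6765)
θ=42°: |BD| = 4.0409
θ=42°: circle(B,4.00) ∩ circle(D,6.00): a=-0.4542, h=3.9741
θ=42°:   candidates: C₊=(5.2646,5.9548) cross=16.059; C₋=(-0.0000,0.0000) cross=-16.059
θ=42°:   branch - wants cross < 0 → take C=(-0.0000,0.0000) (cross=-16.059)
θ=42°: ex = (C−B)/|BC| = (-0.7431,-0.6691); ey = (0.6691,-0.7431)
θ=42°: P = B + -0.72·ex + -1.71·ey = (2.3634,4.4291)
θ=46°: B = A + 4.00·(cos46°, sin46°) = (2.7786, 2.8774)
θ=46°: |BD| = 4.3193
θ=46°: circle(B,4.00) ∩ circle(D,6.00): a=-0.1555, h=3.9970
θ=46°:   candidates: C₊=(5.3253,5.9619) cross=17.264; C₋=(0.0000,-0.0000) cross=-17.264
θ=46°:   branch - wants cross < 0 → take C=(0.0000,-0.0000) (cross=-17.264)
θ=46°: ex = (C−B)/|BC| = (-0.6947,-0.7193); ey = (0.7193,-0.6947)
θ=46°: P = B + -0.72·ex + -1.71·ey = (2.0487,4.5831)
θ=59°: B = A + 4.00·(cos59°, sin59°) = (2.0602, 3.4287)
θ=59°: |BD| = 5.2229
θ=59°: circle(B,4.00) ∩ circle(D,6.00): a=0.6968, h=3.9388
θ=59°:   candidates: C₊=(5.1715,5.9425) cross=20.572; C₋=(0.0000,0.0000) cross=-20.572
θ=59°:   branch - wants cross < 0 → take C=(0.0000,0.0000) (cross=-20.572)
θ=59°: ex = (C−B)/|BC| = (-0.5150,-0.8572); ey = (0.8572,-0.5150)
θ=59°: P = B + -0.72·ex + -1.71·ey = (0.9652,4.9265)

θ=42°: 2.36 4.43
θ=46°: 2.05 4.58
θ=59°: 0.97 4.93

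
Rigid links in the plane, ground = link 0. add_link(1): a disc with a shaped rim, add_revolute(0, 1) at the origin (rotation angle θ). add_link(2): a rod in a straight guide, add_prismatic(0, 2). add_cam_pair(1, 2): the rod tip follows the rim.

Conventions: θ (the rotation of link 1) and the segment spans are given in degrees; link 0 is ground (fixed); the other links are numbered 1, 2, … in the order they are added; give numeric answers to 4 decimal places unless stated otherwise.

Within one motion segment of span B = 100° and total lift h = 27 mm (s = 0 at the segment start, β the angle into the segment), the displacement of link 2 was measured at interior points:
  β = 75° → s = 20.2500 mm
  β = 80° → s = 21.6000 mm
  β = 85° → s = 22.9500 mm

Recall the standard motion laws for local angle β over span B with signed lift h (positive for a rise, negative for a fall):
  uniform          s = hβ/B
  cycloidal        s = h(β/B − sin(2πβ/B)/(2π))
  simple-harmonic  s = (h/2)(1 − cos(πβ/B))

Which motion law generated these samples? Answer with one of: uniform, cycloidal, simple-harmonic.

candidates at β/B = r: uniform s = h·r (linear in β); cycloidal s = h·(r − sin(2πr)/(2π)); simple-harmonic s = (h/2)(1 − cos(πr))
β=75°: printed 20.2500 | uniform 20.2500, cycloidal 24.5472, simple-harmonic 23.0459
β=80°: printed 21.6000 | uniform 21.6000, cycloidal 25.6869, simple-harmonic 24.4217
β=85°: printed 22.9500 | uniform 22.9500, cycloidal 26.4265, simple-harmonic 25.5286
only one law matches every sample → uniform

uniform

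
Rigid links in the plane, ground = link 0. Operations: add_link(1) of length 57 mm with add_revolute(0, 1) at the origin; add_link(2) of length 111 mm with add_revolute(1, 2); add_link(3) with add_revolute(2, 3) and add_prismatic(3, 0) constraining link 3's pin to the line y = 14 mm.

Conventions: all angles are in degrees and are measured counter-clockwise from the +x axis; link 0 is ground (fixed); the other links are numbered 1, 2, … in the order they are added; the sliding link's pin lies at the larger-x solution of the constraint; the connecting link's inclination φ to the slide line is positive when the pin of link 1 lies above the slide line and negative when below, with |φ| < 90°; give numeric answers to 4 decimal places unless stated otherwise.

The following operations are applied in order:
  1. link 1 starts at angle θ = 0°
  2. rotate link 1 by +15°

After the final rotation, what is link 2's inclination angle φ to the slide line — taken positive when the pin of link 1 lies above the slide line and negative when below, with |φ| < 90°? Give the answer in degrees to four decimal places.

geometry: r = 57 mm, L = 111 mm, e = 14 mm; θ starts at 0°
rotate link 1 by +15°: θ ← 0° +15° = 15°
h = r sin θ − e = 14.752686 − 14 = 0.752686
sin φ = h / L = 0.752686 / 111 = 0.00678095
φ = arcsin(0.00678095) = 0.388523°

0.3885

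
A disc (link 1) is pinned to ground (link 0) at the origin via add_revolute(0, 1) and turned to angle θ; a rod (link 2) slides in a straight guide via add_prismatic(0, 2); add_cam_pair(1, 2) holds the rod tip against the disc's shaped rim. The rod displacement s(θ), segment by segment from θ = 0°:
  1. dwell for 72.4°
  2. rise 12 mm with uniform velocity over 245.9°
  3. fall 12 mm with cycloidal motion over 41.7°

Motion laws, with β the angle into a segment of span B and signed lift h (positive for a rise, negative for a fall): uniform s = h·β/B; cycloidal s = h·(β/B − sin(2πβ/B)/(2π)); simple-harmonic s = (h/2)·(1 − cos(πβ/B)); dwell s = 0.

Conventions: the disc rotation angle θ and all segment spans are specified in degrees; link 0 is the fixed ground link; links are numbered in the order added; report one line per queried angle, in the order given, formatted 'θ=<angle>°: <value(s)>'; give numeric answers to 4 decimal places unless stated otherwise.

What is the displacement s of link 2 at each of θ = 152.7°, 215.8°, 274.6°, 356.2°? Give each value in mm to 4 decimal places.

segment 1 (0° to 72.4°, dwell): s unchanged at 0.0000
θ = 152.7° falls in segment 2 (72.4° to 318.3°, uniform, h = 12): β = 152.7 − 72.4 = 80.3°, B = 245.9°; Δs = 12·80.3/245.9 = 3.9187; s = 0.0000 + 3.9187 = 3.9187
θ = 215.8° falls in segment 2 (72.4° to 318.3°, uniform, h = 12): β = 215.8 − 72.4 = 143.4°, B = 245.9°; Δs = 12·143.4/245.9 = 6.9980; s = 0.0000 + 6.9980 = 6.9980
θ = 274.6° falls in segment 2 (72.4° to 318.3°, uniform, h = 12): β = 274.6 − 72.4 = 202.2°, B = 245.9°; Δs = 12·202.2/245.9 = 9.8674; s = 0.0000 + 9.8674 = 9.8674
segment 2 (72.4° to 318.3°, uniform, h = 12) is passed completely: s = 0.0000 + (12) = 12.0000
θ = 356.2° falls in segment 3 (318.3° to 360°, cycloidal, h = -12): β = 356.2 − 318.3 = 37.9°, B = 41.7°; Δs = -12·(0.9089 − sin(2π·0.9089)/(2π)) = -11.9412; s = 12.0000 − 11.9412 = 0.0588

θ=152.7°: 3.9187
θ=215.8°: 6.9980
θ=274.6°: 9.8674
θ=356.2°: 0.0588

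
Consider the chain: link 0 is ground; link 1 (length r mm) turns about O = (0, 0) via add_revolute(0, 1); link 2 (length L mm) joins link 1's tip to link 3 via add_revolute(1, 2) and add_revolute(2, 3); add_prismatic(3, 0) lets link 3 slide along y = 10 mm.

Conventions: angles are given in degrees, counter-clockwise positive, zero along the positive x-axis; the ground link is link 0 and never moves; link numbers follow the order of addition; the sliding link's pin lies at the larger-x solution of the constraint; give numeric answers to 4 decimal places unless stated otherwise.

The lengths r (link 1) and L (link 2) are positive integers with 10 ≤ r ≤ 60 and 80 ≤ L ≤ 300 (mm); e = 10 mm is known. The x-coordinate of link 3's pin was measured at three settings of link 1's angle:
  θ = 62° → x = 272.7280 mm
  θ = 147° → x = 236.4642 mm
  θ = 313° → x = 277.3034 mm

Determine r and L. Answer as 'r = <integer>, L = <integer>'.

constraint per measurement: (x − r cos θ)² + (r sin θ − e)² = L²
subtracting the θ₁ and θ₂ equations cancels the r² and L² terms:
r = (x₁² − x₂²) / (2[(x₁cos θ₁ + e sin θ₁) − (x₂cos θ₂ + e sin θ₂)]) = 28.0000 → r = 28
L² = (x₁ − r cos θ₁)² + (r sin θ₁ − e)² = 67599.9811 → L = 260.0000 → L = 260
check at θ₃=313°: x = 277.3034 (printed 277.3034) ✓

r = 28, L = 260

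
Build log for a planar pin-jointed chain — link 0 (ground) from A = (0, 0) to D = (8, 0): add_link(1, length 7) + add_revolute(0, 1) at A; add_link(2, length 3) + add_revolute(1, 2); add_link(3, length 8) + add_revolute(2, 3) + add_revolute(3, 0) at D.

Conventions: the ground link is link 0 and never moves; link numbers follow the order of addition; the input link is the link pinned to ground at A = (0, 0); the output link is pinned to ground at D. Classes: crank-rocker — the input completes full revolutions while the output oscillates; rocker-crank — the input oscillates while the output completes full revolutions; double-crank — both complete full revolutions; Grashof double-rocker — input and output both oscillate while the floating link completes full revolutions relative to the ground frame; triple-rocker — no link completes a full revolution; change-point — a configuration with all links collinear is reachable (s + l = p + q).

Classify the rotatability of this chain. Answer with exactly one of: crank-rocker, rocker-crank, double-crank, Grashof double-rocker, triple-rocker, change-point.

lengths: ground=8, input=7, coupler=3, output=8
sorted: s=3 (shortest), l=8 (longest), p+q=15
s + l = 11 vs p + q = 15
s + l < p + q (Grashof) with shortest = coupler link → Grashof double-rocker

Grashof double-rocker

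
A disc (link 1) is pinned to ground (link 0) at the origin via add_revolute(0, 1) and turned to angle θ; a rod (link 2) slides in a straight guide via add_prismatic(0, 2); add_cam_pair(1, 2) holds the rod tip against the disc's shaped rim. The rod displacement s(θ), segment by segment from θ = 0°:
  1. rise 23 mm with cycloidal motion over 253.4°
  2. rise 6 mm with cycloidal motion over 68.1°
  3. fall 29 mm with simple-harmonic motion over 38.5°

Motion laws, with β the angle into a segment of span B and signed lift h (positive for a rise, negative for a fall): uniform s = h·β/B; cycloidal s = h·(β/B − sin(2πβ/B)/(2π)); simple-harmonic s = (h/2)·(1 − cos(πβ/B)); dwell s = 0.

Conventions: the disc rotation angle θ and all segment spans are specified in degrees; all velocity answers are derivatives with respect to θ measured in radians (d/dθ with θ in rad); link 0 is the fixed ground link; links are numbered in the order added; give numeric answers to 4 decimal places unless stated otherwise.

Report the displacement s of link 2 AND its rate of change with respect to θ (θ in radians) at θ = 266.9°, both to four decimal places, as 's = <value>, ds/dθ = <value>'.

segment 1 (0° to 253.4°, cycloidal, h = 23) is passed completely: s = 0.0000 + (23) = 23.0000
θ = 266.9° falls in segment 2 (253.4° to 321.5°, cycloidal, h = 6): β = 266.9 − 253.4 = 13.5°, B = 68.1°; Δs = 6·(0.1982 − sin(2π·0.1982)/(2π)) = 0.2846; s = 23.0000 + 0.2846 = 23.2846
velocity in seg [253.4°–321.5°] (cycloidal), θ in radians: β = 13.5° = 0.2356 rad, B = 68.1° = 1.1886 rad; ds/dθ = (h/B)(1 − cos(2πβ/B)) = (6/1.1886)(1 − cos(2π·0.1982)) = 3.435083 mm/rad

s = 23.2846, ds/dθ = 3.4351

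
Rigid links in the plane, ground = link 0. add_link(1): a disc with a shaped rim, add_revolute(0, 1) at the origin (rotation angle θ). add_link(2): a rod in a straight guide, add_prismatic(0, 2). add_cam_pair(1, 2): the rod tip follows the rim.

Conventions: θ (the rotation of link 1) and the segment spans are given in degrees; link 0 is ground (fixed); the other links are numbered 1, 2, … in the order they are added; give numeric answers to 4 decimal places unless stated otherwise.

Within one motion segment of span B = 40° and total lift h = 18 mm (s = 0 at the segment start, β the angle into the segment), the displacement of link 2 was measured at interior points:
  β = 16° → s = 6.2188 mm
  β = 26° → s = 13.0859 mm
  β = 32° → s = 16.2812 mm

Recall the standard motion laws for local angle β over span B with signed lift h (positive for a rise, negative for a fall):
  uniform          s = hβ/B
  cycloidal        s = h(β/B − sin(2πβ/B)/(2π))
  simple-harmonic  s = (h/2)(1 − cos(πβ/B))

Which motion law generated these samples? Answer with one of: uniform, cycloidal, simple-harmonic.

candidates at β/B = r: uniform s = h·r (linear in β); cycloidal s = h·(r − sin(2πr)/(2π)); simple-harmonic s = (h/2)(1 − cos(πr))
β=16°: printed 6.2188 | uniform 7.2000, cycloidal 5.5161, simple-harmonic 6.2188
β=26°: printed 13.0859 | uniform 11.7000, cycloidal 14.0177, simple-harmonic 13.0859
β=32°: printed 16.2812 | uniform 14.4000, cycloidal 17.1246, simple-harmonic 16.2812
only one law matches every sample → simple-harmonic

simple-harmonic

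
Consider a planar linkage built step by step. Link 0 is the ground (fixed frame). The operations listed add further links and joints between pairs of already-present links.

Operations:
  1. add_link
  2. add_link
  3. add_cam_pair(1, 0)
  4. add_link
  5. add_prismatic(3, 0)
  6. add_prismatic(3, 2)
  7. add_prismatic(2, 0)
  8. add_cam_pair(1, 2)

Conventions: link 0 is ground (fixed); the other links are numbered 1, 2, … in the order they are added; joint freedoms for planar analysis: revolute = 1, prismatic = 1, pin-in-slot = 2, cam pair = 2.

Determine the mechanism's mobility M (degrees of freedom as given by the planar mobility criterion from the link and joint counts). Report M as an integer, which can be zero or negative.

L=1 J1=0 J2=0
add link → L=2 J1=0 J2=0
add link → L=3 J1=0 J2=0
C@1,0 dof=2 J2 → L=3 J1=0 J2=1
add link → L=4 J1=0 J2=1
P@3,0 dof=1 J1 → L=4 J1=1 J2=1
P@3,2 dof=1 J1 → L=4 J1=2 J2=1
P@2,0 dof=1 J1 → L=4 J1=3 J2=1
C@1,2 dof=2 J2 → L=4 J1=3 J2=2
M=3(L−1)−2J1−J2=3·3−2·3−2=1

M = 1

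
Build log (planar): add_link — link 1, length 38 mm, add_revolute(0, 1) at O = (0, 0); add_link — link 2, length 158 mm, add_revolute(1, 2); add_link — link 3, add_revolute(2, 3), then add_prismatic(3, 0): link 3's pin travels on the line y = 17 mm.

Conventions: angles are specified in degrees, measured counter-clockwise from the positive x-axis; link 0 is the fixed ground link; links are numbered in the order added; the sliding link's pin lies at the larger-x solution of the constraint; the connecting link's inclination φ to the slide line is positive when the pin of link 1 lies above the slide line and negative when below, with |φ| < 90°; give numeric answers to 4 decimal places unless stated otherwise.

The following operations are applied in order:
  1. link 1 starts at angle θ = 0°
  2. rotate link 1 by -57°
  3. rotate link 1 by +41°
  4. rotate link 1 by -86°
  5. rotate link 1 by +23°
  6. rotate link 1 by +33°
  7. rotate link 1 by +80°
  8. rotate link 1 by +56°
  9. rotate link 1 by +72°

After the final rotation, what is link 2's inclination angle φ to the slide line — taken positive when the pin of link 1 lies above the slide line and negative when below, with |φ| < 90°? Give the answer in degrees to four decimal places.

geometry: r = 38 mm, L = 158 mm, e = 17 mm; θ starts at 0°
rotate link 1 by -57°: θ ← 0° -57° = -57°
rotate link 1 by +41°: θ ← -57° +41° = -16°
rotate link 1 by -86°: θ ← -16° -86° = -102°
rotate link 1 by +23°: θ ← -102° +23° = -79°
rotate link 1 by +33°: θ ← -79° +33° = -46°
rotate link 1 by +80°: θ ← -46° +80° = 34°
rotate link 1 by +56°: θ ← 34° +56° = 90°
rotate link 1 by +72°: θ ← 90° +72° = 162°
h = r sin θ − e = 11.742646 − 17 = -5.257354
sin φ = h / L = -5.257354 / 158 = -0.03327439
φ = arcsin(-0.03327439) = -1.906834°

-1.9068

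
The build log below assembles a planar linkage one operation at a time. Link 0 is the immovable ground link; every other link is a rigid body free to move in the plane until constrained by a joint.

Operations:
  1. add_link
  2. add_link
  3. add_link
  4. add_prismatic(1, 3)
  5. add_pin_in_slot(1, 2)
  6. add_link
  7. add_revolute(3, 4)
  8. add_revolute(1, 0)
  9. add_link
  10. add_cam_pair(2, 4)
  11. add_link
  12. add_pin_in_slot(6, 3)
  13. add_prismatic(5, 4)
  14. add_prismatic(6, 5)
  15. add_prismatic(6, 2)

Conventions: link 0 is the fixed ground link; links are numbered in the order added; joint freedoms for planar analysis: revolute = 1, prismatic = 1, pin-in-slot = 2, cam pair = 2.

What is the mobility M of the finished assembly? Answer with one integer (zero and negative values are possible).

L=1 J1=0 J2=0
add link → L=2 J1=0 J2=0
add link → L=3 J1=0 J2=0
add link → L=4 J1=0 J2=0
P@1,3 dof=1 J1 → L=4 J1=1 J2=0
PS@1,2 dof=2 J2 → L=4 J1=1 J2=1
add link → L=5 J1=1 J2=1
R@3,4 dof=1 J1 → L=5 J1=2 J2=1
R@1,0 dof=1 J1 → L=5 J1=3 J2=1
add link → L=6 J1=3 J2=1
C@2,4 dof=2 J2 → L=6 J1=3 J2=2
add link → L=7 J1=3 J2=2
PS@6,3 dof=2 J2 → L=7 J1=3 J2=3
P@5,4 dof=1 J1 → L=7 J1=4 J2=3
P@6,5 dof=1 J1 → L=7 J1=5 J2=3
P@6,2 dof=1 J1 → L=7 J1=6 J2=3
M=3(L−1)−2J1−J2=3·6−2·6−3=3

M = 3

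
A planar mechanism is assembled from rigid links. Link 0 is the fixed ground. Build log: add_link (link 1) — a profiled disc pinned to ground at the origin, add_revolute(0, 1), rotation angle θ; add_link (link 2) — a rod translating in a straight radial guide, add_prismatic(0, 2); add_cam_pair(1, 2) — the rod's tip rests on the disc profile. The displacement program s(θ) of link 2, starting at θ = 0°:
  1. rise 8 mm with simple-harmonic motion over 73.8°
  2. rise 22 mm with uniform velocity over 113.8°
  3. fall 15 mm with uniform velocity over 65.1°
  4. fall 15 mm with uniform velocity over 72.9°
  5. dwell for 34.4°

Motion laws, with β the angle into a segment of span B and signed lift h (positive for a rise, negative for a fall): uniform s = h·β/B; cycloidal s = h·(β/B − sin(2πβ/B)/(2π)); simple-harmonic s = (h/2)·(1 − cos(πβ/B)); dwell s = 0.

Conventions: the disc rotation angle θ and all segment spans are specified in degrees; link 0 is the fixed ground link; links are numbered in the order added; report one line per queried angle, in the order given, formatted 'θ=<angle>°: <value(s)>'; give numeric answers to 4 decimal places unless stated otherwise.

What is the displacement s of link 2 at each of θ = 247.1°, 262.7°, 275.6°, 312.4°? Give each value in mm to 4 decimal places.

seg 1 [0°–73.8°] simple-harmonic, h=8: full span → s += 8 → s = 8.0000
seg 2 [73.8°–187.6°] uniform, h=22: full span → s += 22 → s = 30.0000
seg 3 [187.6°–252.7°] uniform, h=-15: θ=247.1° here. β=59.5, B=65.1. -15·59.5/65.1 = -13.7097 → s = 16.2903
seg 3 [187.6°–252.7°] uniform, h=-15: full span → s += -15 → s = 15.0000
seg 4 [252.7°–325.6°] uniform, h=-15: θ=262.7° here. β=10, B=72.9. -15·10/72.9 = -2.0576 → s = 12.9424
seg 4 [252.7°–325.6°] uniform, h=-15: θ=275.6° here. β=22.9, B=72.9. -15·22.9/72.9 = -4.7119 → s = 10.2881
seg 4 [252.7°–325.6°] uniform, h=-15: θ=312.4° here. β=59.7, B=72.9. -15·59.7/72.9 = -12.2840 → s = 2.7160

θ=247.1°: 16.2903
θ=262.7°: 12.9424
θ=275.6°: 10.2881
θ=312.4°: 2.7160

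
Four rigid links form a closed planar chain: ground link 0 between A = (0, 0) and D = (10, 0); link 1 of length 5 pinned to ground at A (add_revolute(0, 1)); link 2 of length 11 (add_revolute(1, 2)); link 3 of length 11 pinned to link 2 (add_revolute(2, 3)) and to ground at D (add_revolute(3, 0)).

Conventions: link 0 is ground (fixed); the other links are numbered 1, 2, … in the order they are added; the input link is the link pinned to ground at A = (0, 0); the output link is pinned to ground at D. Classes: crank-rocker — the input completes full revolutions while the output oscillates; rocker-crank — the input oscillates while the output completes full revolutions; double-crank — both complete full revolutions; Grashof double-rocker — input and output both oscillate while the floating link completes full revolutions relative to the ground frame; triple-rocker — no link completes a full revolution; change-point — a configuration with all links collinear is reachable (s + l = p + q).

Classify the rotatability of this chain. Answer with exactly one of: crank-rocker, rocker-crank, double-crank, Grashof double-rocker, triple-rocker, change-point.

lengths: ground=10, input=5, coupler=11, output=11
sorted: s=5 (shortest), l=11 (longest), p+q=21
s + l = 16 vs p + q = 21
s + l < p + q (Grashof) with shortest = input link → crank-rocker

crank-rocker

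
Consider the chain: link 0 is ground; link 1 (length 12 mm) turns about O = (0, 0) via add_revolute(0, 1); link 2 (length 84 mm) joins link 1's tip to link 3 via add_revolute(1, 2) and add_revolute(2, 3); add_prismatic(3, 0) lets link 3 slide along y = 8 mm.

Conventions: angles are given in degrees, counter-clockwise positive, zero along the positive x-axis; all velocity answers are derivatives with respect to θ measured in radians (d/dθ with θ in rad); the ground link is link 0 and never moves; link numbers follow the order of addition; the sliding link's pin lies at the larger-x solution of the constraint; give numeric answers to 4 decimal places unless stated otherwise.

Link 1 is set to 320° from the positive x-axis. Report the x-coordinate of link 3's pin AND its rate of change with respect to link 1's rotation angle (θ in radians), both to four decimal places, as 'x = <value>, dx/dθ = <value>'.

geometry: r = 12 mm, L = 84 mm, e = 8 mm
crank pin P = (r cos θ, r sin θ) = (9.192533, -7.713451)
h = r sin θ − e = -7.713451 − 8 = -15.713451
x = r cos θ + √(L² − h²) = 9.192533 + 82.517195 = 91.709728
dx/dθ = −r sin θ − h·r cos θ/√(L² − h²) (θ in radians; h = -15.713451) = 9.463952

x = 91.7097, dx/dθ = 9.4640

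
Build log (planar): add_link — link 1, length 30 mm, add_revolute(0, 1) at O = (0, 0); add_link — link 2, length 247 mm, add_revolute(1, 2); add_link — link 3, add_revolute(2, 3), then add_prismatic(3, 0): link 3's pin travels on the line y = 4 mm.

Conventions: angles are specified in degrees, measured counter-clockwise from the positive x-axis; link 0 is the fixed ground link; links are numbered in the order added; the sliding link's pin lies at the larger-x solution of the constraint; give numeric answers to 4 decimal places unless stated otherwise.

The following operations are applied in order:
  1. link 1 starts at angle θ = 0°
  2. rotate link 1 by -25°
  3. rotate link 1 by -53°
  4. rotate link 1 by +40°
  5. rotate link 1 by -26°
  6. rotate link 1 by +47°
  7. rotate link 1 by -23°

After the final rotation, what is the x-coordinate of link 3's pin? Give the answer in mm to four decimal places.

geometry: r = 30 mm, L = 247 mm, e = 4 mm; θ starts at 0°
rotate link 1 by -25°: θ ← 0° -25° = -25°
rotate link 1 by -53°: θ ← -25° -53° = -78°
rotate link 1 by +40°: θ ← -78° +40° = -38°
rotate link 1 by -26°: θ ← -38° -26° = -64°
rotate link 1 by +47°: θ ← -64° +47° = -17°
rotate link 1 by -23°: θ ← -17° -23° = -40°
crank pin P = (r cos θ, r sin θ) = (22.981333, -19.283628)
h = r sin θ − e = -19.283628 − 4 = -23.283628
x = r cos θ + √(L² − h²) = 22.981333 + 245.900127 = 268.881461

268.8815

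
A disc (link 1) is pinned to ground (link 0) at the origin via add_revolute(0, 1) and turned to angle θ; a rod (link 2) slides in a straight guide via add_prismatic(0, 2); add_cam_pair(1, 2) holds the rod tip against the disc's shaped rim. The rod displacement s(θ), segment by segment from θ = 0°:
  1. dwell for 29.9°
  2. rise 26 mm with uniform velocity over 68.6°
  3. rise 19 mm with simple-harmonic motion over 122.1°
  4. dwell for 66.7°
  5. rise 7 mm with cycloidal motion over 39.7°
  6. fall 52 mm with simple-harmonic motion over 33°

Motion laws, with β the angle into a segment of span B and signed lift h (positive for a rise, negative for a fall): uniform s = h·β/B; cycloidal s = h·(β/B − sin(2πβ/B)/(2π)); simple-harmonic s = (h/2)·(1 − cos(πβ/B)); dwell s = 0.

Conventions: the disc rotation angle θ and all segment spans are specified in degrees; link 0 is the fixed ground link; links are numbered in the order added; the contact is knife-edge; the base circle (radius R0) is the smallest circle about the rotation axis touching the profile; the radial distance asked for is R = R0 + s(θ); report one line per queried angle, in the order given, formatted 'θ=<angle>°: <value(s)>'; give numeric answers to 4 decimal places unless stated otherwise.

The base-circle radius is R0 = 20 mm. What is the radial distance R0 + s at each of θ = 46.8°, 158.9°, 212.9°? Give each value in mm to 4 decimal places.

segment 1 (0° to 29.9°, dwell): s unchanged at 0.0000
θ = 46.8° falls in segment 2 (29.9° to 98.5°, uniform, h = 26): β = 46.8 − 29.9 = 16.9°, B = 68.6°; Δs = 26·16.9/68.6 = 6.4052; s = 0.0000 + 6.4052 = 6.4052
segment 2 (29.9° to 98.5°, uniform, h = 26) is passed completely: s = 0.0000 + (26) = 26.0000
θ = 158.9° falls in segment 3 (98.5° to 220.6°, simple-harmonic, h = 19): β = 158.9 − 98.5 = 60.4°, B = 122.1°; Δs = 19/2·(1 − cos(π·0.4947)) = 9.3411; s = 26.0000 + 9.3411 = 35.3411
θ = 212.9° falls in segment 3 (98.5° to 220.6°, simple-harmonic, h = 19): β = 212.9 − 98.5 = 114.4°, B = 122.1°; Δs = 19/2·(1 − cos(π·0.9369)) = 18.8142; s = 26.0000 + 18.8142 = 44.8142
θ=46.8°: R = R0 + s = 20 + 6.4052 = 26.4052
θ=158.9°: R = R0 + s = 20 + 35.3411 = 55.3411
θ=212.9°: R = R0 + s = 20 + 44.8142 = 64.8142

θ=46.8°: 26.4052
θ=158.9°: 55.3411
θ=212.9°: 64.8142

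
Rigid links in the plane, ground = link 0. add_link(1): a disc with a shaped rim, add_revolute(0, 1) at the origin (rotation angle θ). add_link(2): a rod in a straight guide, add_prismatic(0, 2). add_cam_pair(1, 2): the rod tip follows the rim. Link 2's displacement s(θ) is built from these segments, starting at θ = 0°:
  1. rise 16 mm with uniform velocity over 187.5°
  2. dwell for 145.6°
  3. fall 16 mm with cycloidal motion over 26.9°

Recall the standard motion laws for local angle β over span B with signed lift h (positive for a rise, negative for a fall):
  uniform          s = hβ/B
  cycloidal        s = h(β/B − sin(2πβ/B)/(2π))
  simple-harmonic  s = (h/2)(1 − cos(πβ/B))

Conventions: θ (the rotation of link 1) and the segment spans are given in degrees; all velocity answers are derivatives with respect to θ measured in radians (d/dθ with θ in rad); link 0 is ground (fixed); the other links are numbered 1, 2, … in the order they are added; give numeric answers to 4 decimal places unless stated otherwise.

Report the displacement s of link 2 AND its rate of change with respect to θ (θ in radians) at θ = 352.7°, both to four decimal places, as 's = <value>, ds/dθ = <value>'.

segment 1 (0° to 187.5°, uniform, h = 16) is passed completely: s = 0.0000 + (16) = 16.0000
segment 2 (187.5° to 333.1°, dwell): s unchanged at 16.0000
θ = 352.7° falls in segment 3 (333.1° to 360°, cycloidal, h = -16): β = 352.7 − 333.1 = 19.6°, B = 26.9°; Δs = -16·(0.7286 − sin(2π·0.7286)/(2π)) = -14.1815; s = 16.0000 − 14.1815 = 1.8185
velocity in seg [333.1°–360°] (cycloidal), θ in radians: β = 19.6° = 0.3421 rad, B = 26.9° = 0.4695 rad; ds/dθ = (h/B)(1 − cos(2πβ/B)) = ((-16)/0.4695)(1 − cos(2π·0.7286)) = -38.642577 mm/rad

s = 1.8185, ds/dθ = -38.6426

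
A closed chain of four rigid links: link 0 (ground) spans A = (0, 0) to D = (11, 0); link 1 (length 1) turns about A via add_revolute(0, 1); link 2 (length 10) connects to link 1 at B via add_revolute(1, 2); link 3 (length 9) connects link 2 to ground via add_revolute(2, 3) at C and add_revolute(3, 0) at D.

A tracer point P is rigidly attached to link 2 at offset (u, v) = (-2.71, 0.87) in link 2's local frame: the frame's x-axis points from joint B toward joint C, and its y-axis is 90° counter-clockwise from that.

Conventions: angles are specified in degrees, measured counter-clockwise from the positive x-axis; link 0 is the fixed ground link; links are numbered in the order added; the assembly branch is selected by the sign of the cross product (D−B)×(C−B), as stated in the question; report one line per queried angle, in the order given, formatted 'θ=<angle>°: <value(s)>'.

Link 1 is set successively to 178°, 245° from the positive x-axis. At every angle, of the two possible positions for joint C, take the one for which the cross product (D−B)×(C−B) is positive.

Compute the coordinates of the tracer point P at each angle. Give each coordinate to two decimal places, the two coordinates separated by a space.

A=(0,0), D=(11.00,0)
θ=178°: B = A + 1.00·(cos178°, sin178°) = (-0.9994, 0.0349)
θ=178°: |BD| = 11.9994
θ=178°: circle(B,10.00) ∩ circle(D,9.00): a=6.7914, h=7.3401
θ=178°:   candidates: C₊=(5.8134,7.3552) cross=88.077; C₋=(5.7707,-7.3249) cross=-88.077
θ=178°:   branch + wants cross > 0 → take C=(5.8134,7.3552) (cross=88.077)
θ=178°: ex = (C−B)/|BC| = (0.6813,0.7320); ey = (-0.7320,0.6813)
θ=178°: P = B + -2.71·ex + 0.87·ey = (-3.4825,-1.3562)
θ=245°: B = A + 1.00·(cos245°, sin245°) = (-0.4226, -0.9063)
θ=245°: |BD| = 11.4585
θ=245°: circle(B,10.00) ∩ circle(D,9.00): a=6.5583, h=7.5491
θ=245°:   candidates: C₊=(5.5181,7.1378) cross=86.501; C₋=(6.7123,-7.9130) cross=-86.501
θ=245°:   branch + wants cross > 0 → take C=(5.5181,7.1378) (cross=86.501)
θ=245°: ex = (C−B)/|BC| = (0.5941,0.8044); ey = (-0.8044,0.5941)
θ=245°: P = B + -2.71·ex + 0.87·ey = (-2.7324,-2.5694)

θ=178°: -3.48 -1.36
θ=245°: -2.73 -2.57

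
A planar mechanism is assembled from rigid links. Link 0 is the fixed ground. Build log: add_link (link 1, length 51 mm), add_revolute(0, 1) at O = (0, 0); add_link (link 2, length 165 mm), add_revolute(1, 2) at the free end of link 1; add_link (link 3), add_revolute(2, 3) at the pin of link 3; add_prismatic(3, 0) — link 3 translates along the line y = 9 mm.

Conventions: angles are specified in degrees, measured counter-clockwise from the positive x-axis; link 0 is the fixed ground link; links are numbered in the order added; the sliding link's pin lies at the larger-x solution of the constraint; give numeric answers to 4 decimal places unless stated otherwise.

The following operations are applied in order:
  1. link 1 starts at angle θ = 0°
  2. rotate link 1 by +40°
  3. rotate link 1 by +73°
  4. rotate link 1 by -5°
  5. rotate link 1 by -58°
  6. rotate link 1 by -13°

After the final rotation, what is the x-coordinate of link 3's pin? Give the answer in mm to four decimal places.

geometry: r = 51 mm, L = 165 mm, e = 9 mm; θ starts at 0°
rotate link 1 by +40°: θ ← 0° +40° = 40°
rotate link 1 by +73°: θ ← 40° +73° = 113°
rotate link 1 by -5°: θ ← 113° -5° = 108°
rotate link 1 by -58°: θ ← 108° -58° = 50°
rotate link 1 by -13°: θ ← 50° -13° = 37°
crank pin P = (r cos θ, r sin θ) = (40.730411, 30.692566)
h = r sin θ − e = 30.692566 − 9 = 21.692566
x = r cos θ + √(L² − h²) = 40.730411 + 163.567823 = 204.298234

204.2982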